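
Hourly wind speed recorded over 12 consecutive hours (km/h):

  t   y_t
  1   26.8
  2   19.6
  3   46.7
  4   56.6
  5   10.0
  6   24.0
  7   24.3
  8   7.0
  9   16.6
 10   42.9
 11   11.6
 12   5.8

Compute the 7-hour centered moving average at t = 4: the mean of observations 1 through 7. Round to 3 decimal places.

29.714

Sum of periods 1–7: 26.8 + 19.6 + 46.7 + 56.6 + 10.0 + 24.0 + 24.3 = 208.0
Divide by 7: 208.0 / 7 = 29.714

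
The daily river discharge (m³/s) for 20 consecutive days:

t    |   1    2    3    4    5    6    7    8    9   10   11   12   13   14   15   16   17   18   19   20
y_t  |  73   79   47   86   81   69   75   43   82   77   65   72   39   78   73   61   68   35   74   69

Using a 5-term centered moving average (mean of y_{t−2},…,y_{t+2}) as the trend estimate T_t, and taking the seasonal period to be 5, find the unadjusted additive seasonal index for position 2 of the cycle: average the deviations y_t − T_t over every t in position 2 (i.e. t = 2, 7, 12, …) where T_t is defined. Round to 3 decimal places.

5.533

Season position 2 occurs at t = 7, 12, 17 (where T_t is defined).
t=7: T_7 = 70.00000; y_7 − T_7 = 75 − 70.00000 = 5.00000
t=12: T_12 = 66.20000; y_12 − T_12 = 72 − 66.20000 = 5.80000
t=17: T_17 = 62.20000; y_17 − T_17 = 68 − 62.20000 = 5.80000
Mean deviation: (5.00000 + 5.80000 + 5.80000) / 3 = 5.533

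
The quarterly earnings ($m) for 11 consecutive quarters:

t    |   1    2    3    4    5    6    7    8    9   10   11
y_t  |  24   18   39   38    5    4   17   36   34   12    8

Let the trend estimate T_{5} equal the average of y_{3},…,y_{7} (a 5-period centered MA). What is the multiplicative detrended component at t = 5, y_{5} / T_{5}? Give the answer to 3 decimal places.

0.243

Trend T_5 = (39 + 38 + 5 + 4 + 17) / 5 = 103/5 = 20.60000
Ratio to trend: 5 / 20.60000 = 0.243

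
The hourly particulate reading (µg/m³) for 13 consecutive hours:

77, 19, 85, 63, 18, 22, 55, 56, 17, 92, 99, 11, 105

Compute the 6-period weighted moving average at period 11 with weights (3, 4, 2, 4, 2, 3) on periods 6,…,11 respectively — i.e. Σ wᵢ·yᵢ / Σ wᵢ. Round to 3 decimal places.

Weighted sum: 3·22 + 4·55 + 2·56 + 4·17 + 2·92 + 3·99 = 66 + 220 + 112 + 68 + 184 + 297 = 947
Weight total: 3 + 4 + 2 + 4 + 2 + 3 = 18
WMA = 947 / 18 = 52.611

52.611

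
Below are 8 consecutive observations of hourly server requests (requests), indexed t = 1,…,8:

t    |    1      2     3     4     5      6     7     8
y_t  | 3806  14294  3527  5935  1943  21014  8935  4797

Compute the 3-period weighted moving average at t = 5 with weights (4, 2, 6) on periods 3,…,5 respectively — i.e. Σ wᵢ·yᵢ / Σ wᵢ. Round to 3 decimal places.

Weighted sum: 4·3527 + 2·5935 + 6·1943 = 14108 + 11870 + 11658 = 37636
Weight total: 4 + 2 + 6 = 12
WMA = 37636 / 12 = 3136.333

3136.333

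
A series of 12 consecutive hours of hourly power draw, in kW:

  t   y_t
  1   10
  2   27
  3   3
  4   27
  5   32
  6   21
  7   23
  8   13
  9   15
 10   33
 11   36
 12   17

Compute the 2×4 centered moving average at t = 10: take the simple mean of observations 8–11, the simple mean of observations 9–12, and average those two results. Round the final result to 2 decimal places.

24.75

Sum over 8–11: 13 + 15 + 33 + 36 = 97
Sum over 9–12: 15 + 33 + 36 + 17 = 101
CMA at t=10 = (97 + 101) / (2·4) = 198 / 8 = 24.75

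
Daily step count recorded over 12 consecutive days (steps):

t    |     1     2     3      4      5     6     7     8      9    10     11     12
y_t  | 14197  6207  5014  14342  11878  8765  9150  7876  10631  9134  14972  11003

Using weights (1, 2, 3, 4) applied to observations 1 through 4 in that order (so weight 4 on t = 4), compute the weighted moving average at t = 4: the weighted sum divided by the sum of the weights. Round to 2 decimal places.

9902.10

Weighted sum: 1·14197 + 2·6207 + 3·5014 + 4·14342 = 14197 + 12414 + 15042 + 57368 = 99021
Weight total: 1 + 2 + 3 + 4 = 10
WMA = 99021 / 10 = 9902.10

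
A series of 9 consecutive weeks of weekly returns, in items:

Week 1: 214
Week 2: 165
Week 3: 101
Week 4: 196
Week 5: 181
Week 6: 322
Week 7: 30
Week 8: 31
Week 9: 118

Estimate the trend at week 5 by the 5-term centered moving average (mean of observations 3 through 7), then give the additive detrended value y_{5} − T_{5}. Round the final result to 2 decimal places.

Trend T_5 = (101 + 196 + 181 + 322 + 30) / 5 = 830/5 = 166.0000
Detrended value: 181 − 166.0000 = 15.00

15.00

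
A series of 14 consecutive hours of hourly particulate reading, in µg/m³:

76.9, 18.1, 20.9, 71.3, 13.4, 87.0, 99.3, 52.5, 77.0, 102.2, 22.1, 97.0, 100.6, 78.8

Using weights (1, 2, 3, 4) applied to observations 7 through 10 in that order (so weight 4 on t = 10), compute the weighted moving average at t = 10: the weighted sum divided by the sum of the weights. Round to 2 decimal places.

Weighted sum: 1·99.3 + 2·52.5 + 3·77.0 + 4·102.2 = 99.3 + 105.0 + 231.0 + 408.8 = 844.1
Weight total: 1 + 2 + 3 + 4 = 10
WMA = 844.1 / 10 = 84.41

84.41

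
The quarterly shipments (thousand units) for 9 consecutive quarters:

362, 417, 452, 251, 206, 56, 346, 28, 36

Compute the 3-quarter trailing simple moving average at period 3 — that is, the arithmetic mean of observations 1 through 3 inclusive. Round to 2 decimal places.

410.33

Sum of periods 1–3: 362 + 417 + 452 = 1231
Divide by 3: 1231 / 3 = 410.33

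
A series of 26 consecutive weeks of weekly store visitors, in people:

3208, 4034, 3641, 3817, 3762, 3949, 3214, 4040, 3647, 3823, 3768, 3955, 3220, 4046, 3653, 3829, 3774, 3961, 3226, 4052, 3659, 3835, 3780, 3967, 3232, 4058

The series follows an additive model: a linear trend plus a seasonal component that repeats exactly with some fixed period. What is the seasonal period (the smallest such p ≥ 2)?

6

First differences y_{t+1} − y_t: 826, -393, 176, -55, 187, -735, 826, -393, 176, -55, 187, -735, 826, -393, …
The difference pattern repeats every 6 terms and not for any smaller step, so p = 6.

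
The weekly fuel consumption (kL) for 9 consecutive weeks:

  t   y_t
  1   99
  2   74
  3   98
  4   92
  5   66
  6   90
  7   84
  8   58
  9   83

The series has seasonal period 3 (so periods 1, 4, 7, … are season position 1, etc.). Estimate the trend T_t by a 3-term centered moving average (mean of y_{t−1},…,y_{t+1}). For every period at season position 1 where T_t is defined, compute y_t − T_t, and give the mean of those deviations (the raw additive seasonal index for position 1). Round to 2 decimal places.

6.67

Season position 1 occurs at t = 4, 7 (where T_t is defined).
t=4: T_4 = 85.3333; y_4 − T_4 = 92 − 85.3333 = 6.6667
t=7: T_7 = 77.3333; y_7 − T_7 = 84 − 77.3333 = 6.6667
Mean deviation: (6.6667 + 6.6667) / 2 = 6.67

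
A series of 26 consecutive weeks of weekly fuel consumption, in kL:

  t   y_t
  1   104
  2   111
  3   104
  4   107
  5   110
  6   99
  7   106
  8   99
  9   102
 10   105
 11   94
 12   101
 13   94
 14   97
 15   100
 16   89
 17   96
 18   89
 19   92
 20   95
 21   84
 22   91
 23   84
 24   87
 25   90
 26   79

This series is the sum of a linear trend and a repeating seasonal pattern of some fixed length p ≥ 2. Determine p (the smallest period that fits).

First differences y_{t+1} − y_t: 7, -7, 3, 3, -11, 7, -7, 3, 3, -11, 7, -7, …
The difference pattern repeats every 5 terms and not for any smaller step, so p = 5.

5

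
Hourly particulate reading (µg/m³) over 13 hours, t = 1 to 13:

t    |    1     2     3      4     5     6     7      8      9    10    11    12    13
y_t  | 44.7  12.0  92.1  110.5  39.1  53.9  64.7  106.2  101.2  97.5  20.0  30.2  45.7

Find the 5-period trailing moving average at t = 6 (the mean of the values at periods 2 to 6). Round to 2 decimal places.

61.52

Sum of periods 2–6: 12.0 + 92.1 + 110.5 + 39.1 + 53.9 = 307.6
Divide by 5: 307.6 / 5 = 61.52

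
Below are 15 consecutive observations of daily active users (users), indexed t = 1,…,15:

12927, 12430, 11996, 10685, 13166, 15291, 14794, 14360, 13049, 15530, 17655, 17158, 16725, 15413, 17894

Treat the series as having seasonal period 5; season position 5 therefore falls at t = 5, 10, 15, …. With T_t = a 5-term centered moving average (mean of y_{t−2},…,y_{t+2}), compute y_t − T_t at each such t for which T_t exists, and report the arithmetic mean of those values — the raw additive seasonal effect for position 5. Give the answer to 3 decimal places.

Season position 5 occurs at t = 5, 10 (where T_t is defined).
t=5: T_5 = 13186.40000; y_5 − T_5 = 13166 − 13186.40000 = -20.40000
t=10: T_10 = 15550.40000; y_10 − T_10 = 15530 − 15550.40000 = -20.40000
Mean deviation: (-20.40000 + -20.40000) / 2 = -20.400

-20.400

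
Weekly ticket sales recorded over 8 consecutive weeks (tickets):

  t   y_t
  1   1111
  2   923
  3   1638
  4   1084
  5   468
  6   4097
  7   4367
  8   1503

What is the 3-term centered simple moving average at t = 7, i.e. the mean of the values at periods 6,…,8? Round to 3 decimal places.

3322.333

Sum of periods 6–8: 4097 + 4367 + 1503 = 9967
Divide by 3: 9967 / 3 = 3322.333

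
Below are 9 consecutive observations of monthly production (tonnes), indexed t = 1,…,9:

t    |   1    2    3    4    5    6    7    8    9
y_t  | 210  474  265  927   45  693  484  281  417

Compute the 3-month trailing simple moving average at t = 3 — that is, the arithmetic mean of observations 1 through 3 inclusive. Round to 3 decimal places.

Sum of periods 1–3: 210 + 474 + 265 = 949
Divide by 3: 949 / 3 = 316.333

316.333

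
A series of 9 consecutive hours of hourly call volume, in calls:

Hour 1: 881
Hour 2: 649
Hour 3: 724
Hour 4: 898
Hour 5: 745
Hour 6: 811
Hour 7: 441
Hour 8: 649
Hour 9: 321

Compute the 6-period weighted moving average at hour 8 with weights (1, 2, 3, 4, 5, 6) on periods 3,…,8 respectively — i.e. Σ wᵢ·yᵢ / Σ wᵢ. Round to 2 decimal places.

Weighted sum: 1·724 + 2·898 + 3·745 + 4·811 + 5·441 + 6·649 = 724 + 1796 + 2235 + 3244 + 2205 + 3894 = 14098
Weight total: 1 + 2 + 3 + 4 + 5 + 6 = 21
WMA = 14098 / 21 = 671.33

671.33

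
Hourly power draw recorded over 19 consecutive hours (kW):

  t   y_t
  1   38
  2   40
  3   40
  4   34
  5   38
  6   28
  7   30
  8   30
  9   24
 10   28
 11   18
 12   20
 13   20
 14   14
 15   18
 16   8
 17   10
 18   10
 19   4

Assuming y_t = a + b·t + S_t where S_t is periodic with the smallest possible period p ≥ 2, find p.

5

First differences y_{t+1} − y_t: 2, 0, -6, 4, -10, 2, 0, -6, 4, -10, 2, 0, …
The difference pattern repeats every 5 terms and not for any smaller step, so p = 5.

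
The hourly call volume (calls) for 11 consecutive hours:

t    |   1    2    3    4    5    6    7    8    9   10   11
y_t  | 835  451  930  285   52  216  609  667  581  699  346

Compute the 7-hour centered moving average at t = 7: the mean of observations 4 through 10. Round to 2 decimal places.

444.14

Sum of periods 4–10: 285 + 52 + 216 + 609 + 667 + 581 + 699 = 3109
Divide by 7: 3109 / 7 = 444.14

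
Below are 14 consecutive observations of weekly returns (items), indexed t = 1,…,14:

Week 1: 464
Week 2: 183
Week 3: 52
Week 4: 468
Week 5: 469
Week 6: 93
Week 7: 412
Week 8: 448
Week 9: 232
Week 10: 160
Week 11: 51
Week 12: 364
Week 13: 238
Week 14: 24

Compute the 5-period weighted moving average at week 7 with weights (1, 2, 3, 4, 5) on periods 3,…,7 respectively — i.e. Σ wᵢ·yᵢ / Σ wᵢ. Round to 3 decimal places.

321.800

Weighted sum: 1·52 + 2·468 + 3·469 + 4·93 + 5·412 = 52 + 936 + 1407 + 372 + 2060 = 4827
Weight total: 1 + 2 + 3 + 4 + 5 = 15
WMA = 4827 / 15 = 321.800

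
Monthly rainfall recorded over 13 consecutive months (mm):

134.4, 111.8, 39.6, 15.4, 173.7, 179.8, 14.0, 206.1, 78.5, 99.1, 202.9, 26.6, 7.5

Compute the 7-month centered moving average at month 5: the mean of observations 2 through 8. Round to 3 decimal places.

105.771

Sum of periods 2–8: 111.8 + 39.6 + 15.4 + 173.7 + 179.8 + 14.0 + 206.1 = 740.4
Divide by 7: 740.4 / 7 = 105.771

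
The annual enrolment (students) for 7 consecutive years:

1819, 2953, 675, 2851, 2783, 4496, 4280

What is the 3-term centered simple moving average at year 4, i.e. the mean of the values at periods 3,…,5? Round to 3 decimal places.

Sum of periods 3–5: 675 + 2851 + 2783 = 6309
Divide by 3: 6309 / 3 = 2103.000

2103.000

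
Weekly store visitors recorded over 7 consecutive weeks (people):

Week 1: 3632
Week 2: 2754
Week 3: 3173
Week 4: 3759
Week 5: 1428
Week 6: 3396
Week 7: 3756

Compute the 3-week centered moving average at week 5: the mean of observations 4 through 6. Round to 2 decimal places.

Sum of periods 4–6: 3759 + 1428 + 3396 = 8583
Divide by 3: 8583 / 3 = 2861.00

2861.00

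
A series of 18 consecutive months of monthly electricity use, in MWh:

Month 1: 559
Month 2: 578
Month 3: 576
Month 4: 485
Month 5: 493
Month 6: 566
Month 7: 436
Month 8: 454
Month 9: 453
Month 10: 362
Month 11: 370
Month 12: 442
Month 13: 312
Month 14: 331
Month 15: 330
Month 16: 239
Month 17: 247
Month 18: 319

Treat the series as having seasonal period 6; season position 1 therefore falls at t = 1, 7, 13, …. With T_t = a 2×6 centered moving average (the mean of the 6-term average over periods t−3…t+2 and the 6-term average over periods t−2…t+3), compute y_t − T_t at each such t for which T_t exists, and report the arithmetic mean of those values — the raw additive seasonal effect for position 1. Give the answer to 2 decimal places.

Season position 1 occurs at t = 7, 13 (where T_t is defined).
t=7: T_7 = 470.9167; y_7 − T_7 = 436 − 470.9167 = -34.9167
t=13: T_13 = 347.5833; y_13 − T_13 = 312 − 347.5833 = -35.5833
Mean deviation: (-34.9167 + -35.5833) / 2 = -35.25

-35.25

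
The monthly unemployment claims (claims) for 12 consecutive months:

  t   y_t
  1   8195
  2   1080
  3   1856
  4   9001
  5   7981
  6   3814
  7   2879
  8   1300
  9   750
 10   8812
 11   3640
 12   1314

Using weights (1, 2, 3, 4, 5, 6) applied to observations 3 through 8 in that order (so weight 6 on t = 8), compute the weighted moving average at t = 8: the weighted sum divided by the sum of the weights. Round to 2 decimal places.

Weighted sum: 1·1856 + 2·9001 + 3·7981 + 4·3814 + 5·2879 + 6·1300 = 1856 + 18002 + 23943 + 15256 + 14395 + 7800 = 81252
Weight total: 1 + 2 + 3 + 4 + 5 + 6 = 21
WMA = 81252 / 21 = 3869.14

3869.14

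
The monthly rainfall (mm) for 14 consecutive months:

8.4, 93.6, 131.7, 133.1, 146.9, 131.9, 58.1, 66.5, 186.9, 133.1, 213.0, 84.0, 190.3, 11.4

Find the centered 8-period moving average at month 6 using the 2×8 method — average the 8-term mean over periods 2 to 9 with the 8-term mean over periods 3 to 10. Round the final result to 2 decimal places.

121.06

Sum over 2–9: 93.6 + 131.7 + 133.1 + 146.9 + 131.9 + 58.1 + 66.5 + 186.9 = 948.7
Sum over 3–10: 131.7 + 133.1 + 146.9 + 131.9 + 58.1 + 66.5 + 186.9 + 133.1 = 988.2
CMA at t=6 = (948.7 + 988.2) / (2·8) = 1936.9 / 16 = 121.06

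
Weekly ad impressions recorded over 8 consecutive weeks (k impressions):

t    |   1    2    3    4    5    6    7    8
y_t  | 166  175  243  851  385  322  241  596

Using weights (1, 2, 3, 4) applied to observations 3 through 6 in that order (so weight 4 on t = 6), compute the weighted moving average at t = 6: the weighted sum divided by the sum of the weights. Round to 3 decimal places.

438.800

Weighted sum: 1·243 + 2·851 + 3·385 + 4·322 = 243 + 1702 + 1155 + 1288 = 4388
Weight total: 1 + 2 + 3 + 4 = 10
WMA = 4388 / 10 = 438.800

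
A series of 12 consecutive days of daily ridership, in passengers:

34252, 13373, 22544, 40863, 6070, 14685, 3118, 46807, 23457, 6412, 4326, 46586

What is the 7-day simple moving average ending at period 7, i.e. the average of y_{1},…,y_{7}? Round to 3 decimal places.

Sum of periods 1–7: 34252 + 13373 + 22544 + 40863 + 6070 + 14685 + 3118 = 134905
Divide by 7: 134905 / 7 = 19272.143

19272.143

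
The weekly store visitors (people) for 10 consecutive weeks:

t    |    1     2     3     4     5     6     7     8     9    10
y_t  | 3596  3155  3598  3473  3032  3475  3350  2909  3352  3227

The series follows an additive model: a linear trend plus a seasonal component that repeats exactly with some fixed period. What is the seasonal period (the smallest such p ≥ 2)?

3

First differences y_{t+1} − y_t: -441, 443, -125, -441, 443, -125, -441, 443, …
The difference pattern repeats every 3 terms and not for any smaller step, so p = 3.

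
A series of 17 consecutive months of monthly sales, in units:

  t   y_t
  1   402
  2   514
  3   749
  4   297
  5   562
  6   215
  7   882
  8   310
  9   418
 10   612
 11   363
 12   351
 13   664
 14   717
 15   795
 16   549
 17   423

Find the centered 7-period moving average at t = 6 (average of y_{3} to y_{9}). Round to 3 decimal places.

490.429

Sum of periods 3–9: 749 + 297 + 562 + 215 + 882 + 310 + 418 = 3433
Divide by 7: 3433 / 7 = 490.429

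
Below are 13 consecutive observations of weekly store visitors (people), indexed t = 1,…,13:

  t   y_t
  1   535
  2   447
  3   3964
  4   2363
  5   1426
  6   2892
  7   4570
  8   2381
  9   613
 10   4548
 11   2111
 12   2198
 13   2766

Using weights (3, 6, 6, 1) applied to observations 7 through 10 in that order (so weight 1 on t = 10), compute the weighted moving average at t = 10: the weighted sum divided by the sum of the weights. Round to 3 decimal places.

2263.875

Weighted sum: 3·4570 + 6·2381 + 6·613 + 1·4548 = 13710 + 14286 + 3678 + 4548 = 36222
Weight total: 3 + 6 + 6 + 1 = 16
WMA = 36222 / 16 = 2263.875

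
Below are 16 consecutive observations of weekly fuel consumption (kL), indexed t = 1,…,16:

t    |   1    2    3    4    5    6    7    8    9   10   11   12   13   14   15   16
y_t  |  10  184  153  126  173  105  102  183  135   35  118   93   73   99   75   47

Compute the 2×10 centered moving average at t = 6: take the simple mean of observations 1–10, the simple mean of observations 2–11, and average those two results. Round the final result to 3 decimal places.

Sum over 1–10: 10 + 184 + 153 + 126 + 173 + 105 + 102 + 183 + 135 + 35 = 1206
Sum over 2–11: 184 + 153 + 126 + 173 + 105 + 102 + 183 + 135 + 35 + 118 = 1314
CMA at t=6 = (1206 + 1314) / (2·10) = 2520 / 20 = 126.000

126.000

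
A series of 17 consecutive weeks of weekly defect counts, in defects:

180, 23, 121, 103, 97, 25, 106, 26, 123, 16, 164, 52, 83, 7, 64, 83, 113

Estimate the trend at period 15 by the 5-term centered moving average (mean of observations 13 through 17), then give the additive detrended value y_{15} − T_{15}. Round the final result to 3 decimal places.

-6.000

Trend T_15 = (83 + 7 + 64 + 83 + 113) / 5 = 350/5 = 70.00000
Detrended value: 64 − 70.00000 = -6.000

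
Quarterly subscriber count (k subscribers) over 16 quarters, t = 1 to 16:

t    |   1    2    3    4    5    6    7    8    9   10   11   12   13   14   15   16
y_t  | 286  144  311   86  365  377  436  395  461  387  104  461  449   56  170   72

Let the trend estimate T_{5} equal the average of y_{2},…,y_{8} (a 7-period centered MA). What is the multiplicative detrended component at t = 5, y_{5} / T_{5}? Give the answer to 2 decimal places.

Trend T_5 = (144 + 311 + 86 + 365 + 377 + 436 + 395) / 7 = 2114/7 = 302.0000
Ratio to trend: 365 / 302.0000 = 1.21

1.21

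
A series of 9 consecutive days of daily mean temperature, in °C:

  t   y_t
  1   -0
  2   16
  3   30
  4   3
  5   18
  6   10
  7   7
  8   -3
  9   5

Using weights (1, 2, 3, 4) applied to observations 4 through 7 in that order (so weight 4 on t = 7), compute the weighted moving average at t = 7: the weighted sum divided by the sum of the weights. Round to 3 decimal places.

Weighted sum: 1·3 + 2·18 + 3·10 + 4·7 = 3 + 36 + 30 + 28 = 97
Weight total: 1 + 2 + 3 + 4 = 10
WMA = 97 / 10 = 9.700

9.700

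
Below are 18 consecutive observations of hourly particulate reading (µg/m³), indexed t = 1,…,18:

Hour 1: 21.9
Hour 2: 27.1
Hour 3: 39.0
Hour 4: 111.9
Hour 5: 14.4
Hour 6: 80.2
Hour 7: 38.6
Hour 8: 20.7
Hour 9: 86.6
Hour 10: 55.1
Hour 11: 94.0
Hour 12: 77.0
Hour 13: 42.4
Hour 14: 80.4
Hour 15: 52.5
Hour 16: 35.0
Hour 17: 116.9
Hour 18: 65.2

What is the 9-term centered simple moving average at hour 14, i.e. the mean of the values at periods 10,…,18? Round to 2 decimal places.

68.72

Sum of periods 10–18: 55.1 + 94.0 + 77.0 + 42.4 + 80.4 + 52.5 + 35.0 + 116.9 + 65.2 = 618.5
Divide by 9: 618.5 / 9 = 68.72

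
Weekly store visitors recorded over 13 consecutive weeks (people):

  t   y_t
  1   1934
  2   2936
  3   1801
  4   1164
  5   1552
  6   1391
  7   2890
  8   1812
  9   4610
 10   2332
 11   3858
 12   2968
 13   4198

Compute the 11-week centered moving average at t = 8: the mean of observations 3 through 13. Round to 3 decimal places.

Sum of periods 3–13: 1801 + 1164 + 1552 + 1391 + 2890 + 1812 + 4610 + 2332 + 3858 + 2968 + 4198 = 28576
Divide by 11: 28576 / 11 = 2597.818

2597.818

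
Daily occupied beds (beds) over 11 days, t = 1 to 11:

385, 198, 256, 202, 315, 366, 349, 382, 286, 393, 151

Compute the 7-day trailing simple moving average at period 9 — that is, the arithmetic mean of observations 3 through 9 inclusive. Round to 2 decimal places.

Sum of periods 3–9: 256 + 202 + 315 + 366 + 349 + 382 + 286 = 2156
Divide by 7: 2156 / 7 = 308.00

308.00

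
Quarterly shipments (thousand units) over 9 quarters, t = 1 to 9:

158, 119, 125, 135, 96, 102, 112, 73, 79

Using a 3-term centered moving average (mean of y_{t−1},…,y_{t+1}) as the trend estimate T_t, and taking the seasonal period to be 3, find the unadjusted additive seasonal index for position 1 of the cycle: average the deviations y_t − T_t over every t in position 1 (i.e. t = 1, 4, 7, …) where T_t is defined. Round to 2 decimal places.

16.33

Season position 1 occurs at t = 4, 7 (where T_t is defined).
t=4: T_4 = 118.6667; y_4 − T_4 = 135 − 118.6667 = 16.3333
t=7: T_7 = 95.6667; y_7 − T_7 = 112 − 95.6667 = 16.3333
Mean deviation: (16.3333 + 16.3333) / 2 = 16.33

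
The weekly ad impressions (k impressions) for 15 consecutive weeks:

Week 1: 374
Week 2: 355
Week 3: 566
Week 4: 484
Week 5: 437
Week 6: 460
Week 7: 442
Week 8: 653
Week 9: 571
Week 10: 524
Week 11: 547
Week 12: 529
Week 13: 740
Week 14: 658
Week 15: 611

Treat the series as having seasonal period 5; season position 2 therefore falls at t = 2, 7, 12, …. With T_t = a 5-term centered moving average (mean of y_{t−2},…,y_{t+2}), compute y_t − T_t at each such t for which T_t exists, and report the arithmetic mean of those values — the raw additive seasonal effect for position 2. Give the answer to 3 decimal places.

Season position 2 occurs at t = 7, 12 (where T_t is defined).
t=7: T_7 = 512.60000; y_7 − T_7 = 442 − 512.60000 = -70.60000
t=12: T_12 = 599.60000; y_12 − T_12 = 529 − 599.60000 = -70.60000
Mean deviation: (-70.60000 + -70.60000) / 2 = -70.600

-70.600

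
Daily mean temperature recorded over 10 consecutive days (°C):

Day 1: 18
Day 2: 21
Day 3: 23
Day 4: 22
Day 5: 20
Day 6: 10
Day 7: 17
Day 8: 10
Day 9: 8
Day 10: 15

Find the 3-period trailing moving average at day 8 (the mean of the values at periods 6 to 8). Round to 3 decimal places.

Sum of periods 6–8: 10 + 17 + 10 = 37
Divide by 3: 37 / 3 = 12.333

12.333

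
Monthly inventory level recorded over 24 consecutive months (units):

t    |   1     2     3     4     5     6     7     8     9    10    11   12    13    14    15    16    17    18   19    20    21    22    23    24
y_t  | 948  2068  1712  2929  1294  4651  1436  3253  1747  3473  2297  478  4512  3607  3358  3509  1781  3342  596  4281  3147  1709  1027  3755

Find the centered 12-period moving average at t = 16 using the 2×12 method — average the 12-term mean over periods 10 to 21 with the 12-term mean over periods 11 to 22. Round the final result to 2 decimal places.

Sum over 10–21: 3473 + 2297 + 478 + 4512 + 3607 + 3358 + 3509 + 1781 + 3342 + 596 + 4281 + 3147 = 34381
Sum over 11–22: 2297 + 478 + 4512 + 3607 + 3358 + 3509 + 1781 + 3342 + 596 + 4281 + 3147 + 1709 = 32617
CMA at t=16 = (34381 + 32617) / (2·12) = 66998 / 24 = 2791.58

2791.58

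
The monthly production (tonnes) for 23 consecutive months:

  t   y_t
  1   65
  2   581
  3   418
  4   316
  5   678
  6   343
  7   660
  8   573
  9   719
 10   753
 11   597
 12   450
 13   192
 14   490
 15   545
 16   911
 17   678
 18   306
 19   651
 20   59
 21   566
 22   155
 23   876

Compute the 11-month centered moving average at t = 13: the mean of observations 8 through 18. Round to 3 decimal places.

Sum of periods 8–18: 573 + 719 + 753 + 597 + 450 + 192 + 490 + 545 + 911 + 678 + 306 = 6214
Divide by 11: 6214 / 11 = 564.909

564.909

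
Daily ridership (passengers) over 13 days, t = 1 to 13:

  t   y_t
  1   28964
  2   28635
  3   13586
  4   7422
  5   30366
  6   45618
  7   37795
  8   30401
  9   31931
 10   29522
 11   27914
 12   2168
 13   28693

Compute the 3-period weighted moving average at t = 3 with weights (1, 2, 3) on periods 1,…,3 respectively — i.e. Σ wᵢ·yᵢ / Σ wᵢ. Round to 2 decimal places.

21165.33

Weighted sum: 1·28964 + 2·28635 + 3·13586 = 28964 + 57270 + 40758 = 126992
Weight total: 1 + 2 + 3 = 6
WMA = 126992 / 6 = 21165.33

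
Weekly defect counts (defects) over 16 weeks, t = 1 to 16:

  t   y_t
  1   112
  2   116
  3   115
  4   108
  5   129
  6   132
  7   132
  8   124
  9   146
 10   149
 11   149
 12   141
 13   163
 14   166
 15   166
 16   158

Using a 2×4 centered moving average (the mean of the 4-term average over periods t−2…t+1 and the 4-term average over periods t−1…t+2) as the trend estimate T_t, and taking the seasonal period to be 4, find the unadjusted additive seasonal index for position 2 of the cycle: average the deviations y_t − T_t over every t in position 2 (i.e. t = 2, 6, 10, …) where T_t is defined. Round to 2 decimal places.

4.83

Season position 2 occurs at t = 6, 10, 14 (where T_t is defined).
t=6: T_6 = 127.2500; y_6 − T_6 = 132 − 127.2500 = 4.7500
t=10: T_10 = 144.1250; y_10 − T_10 = 149 − 144.1250 = 4.8750
t=14: T_14 = 161.1250; y_14 − T_14 = 166 − 161.1250 = 4.8750
Mean deviation: (4.7500 + 4.8750 + 4.8750) / 3 = 4.83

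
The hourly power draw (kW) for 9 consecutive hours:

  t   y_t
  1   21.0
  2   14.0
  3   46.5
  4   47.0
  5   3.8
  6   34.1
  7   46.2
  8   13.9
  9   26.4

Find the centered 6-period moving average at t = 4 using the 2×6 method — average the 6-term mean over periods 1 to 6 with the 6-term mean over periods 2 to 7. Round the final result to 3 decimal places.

29.833

Sum over 1–6: 21.0 + 14.0 + 46.5 + 47.0 + 3.8 + 34.1 = 166.4
Sum over 2–7: 14.0 + 46.5 + 47.0 + 3.8 + 34.1 + 46.2 = 191.6
CMA at t=4 = (166.4 + 191.6) / (2·6) = 358.0 / 12 = 29.833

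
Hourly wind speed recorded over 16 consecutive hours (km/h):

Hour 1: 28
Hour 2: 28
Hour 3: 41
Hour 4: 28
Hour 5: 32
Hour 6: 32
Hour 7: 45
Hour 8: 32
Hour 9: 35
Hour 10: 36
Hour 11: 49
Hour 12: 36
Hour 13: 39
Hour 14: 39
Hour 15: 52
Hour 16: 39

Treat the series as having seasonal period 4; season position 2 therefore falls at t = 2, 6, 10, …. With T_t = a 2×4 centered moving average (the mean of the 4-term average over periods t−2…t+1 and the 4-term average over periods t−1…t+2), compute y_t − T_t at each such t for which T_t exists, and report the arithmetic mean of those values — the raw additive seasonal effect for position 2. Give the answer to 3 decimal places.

Season position 2 occurs at t = 6, 10, 14 (where T_t is defined).
t=6: T_6 = 34.75000; y_6 − T_6 = 32 − 34.75000 = -2.75000
t=10: T_10 = 38.50000; y_10 − T_10 = 36 − 38.50000 = -2.50000
t=14: T_14 = 41.87500; y_14 − T_14 = 39 − 41.87500 = -2.87500
Mean deviation: (-2.75000 + -2.50000 + -2.87500) / 3 = -2.708

-2.708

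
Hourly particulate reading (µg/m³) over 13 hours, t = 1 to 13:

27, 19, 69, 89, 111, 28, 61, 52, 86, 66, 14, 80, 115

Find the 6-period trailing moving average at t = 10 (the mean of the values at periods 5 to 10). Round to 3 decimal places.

Sum of periods 5–10: 111 + 28 + 61 + 52 + 86 + 66 = 404
Divide by 6: 404 / 6 = 67.333

67.333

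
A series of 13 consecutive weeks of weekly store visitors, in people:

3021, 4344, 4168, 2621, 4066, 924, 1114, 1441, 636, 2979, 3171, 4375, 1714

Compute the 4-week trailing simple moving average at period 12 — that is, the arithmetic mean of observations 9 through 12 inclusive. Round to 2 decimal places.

Sum of periods 9–12: 636 + 2979 + 3171 + 4375 = 11161
Divide by 4: 11161 / 4 = 2790.25

2790.25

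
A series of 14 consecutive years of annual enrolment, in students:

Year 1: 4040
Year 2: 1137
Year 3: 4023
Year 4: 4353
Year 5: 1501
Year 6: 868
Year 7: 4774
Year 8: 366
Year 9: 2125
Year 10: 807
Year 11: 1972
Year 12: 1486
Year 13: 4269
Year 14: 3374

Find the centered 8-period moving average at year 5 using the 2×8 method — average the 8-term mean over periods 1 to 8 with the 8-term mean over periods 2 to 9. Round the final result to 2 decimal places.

Sum over 1–8: 4040 + 1137 + 4023 + 4353 + 1501 + 868 + 4774 + 366 = 21062
Sum over 2–9: 1137 + 4023 + 4353 + 1501 + 868 + 4774 + 366 + 2125 = 19147
CMA at t=5 = (21062 + 19147) / (2·8) = 40209 / 16 = 2513.06

2513.06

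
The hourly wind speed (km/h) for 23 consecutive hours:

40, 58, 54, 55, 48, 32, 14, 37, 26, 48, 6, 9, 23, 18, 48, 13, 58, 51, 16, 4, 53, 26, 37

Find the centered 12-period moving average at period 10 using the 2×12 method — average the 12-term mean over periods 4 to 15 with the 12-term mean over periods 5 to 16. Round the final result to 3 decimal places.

28.583

Sum over 4–15: 55 + 48 + 32 + 14 + 37 + 26 + 48 + 6 + 9 + 23 + 18 + 48 = 364
Sum over 5–16: 48 + 32 + 14 + 37 + 26 + 48 + 6 + 9 + 23 + 18 + 48 + 13 = 322
CMA at t=10 = (364 + 322) / (2·12) = 686 / 24 = 28.583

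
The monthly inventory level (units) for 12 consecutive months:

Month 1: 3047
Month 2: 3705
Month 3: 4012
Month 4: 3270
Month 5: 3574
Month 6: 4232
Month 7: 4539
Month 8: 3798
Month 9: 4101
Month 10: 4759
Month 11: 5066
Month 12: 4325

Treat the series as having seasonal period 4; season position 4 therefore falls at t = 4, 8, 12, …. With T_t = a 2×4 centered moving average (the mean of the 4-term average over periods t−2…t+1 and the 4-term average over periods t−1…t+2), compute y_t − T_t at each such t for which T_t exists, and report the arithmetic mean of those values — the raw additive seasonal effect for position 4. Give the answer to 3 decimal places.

Season position 4 occurs at t = 4, 8 (where T_t is defined).
t=4: T_4 = 3706.12500; y_4 − T_4 = 3270 − 3706.12500 = -436.12500
t=8: T_8 = 4233.37500; y_8 − T_8 = 3798 − 4233.37500 = -435.37500
Mean deviation: (-436.12500 + -435.37500) / 2 = -435.750

-435.750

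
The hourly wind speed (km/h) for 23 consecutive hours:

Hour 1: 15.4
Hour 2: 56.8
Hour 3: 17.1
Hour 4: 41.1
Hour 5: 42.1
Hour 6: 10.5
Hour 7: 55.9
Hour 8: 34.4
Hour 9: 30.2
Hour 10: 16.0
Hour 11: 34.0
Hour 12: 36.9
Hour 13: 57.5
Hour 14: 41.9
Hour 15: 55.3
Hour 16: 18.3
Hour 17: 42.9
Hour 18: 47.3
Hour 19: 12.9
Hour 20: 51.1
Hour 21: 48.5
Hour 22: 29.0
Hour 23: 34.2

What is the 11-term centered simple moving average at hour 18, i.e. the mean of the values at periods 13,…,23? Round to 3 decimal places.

39.900

Sum of periods 13–23: 57.5 + 41.9 + 55.3 + 18.3 + 42.9 + 47.3 + 12.9 + 51.1 + 48.5 + 29.0 + 34.2 = 438.9
Divide by 11: 438.9 / 11 = 39.900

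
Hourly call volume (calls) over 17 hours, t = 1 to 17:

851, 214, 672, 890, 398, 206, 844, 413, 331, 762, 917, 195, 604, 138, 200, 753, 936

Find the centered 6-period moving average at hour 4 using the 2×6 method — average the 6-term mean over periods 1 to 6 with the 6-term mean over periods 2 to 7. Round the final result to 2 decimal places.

Sum over 1–6: 851 + 214 + 672 + 890 + 398 + 206 = 3231
Sum over 2–7: 214 + 672 + 890 + 398 + 206 + 844 = 3224
CMA at t=4 = (3231 + 3224) / (2·6) = 6455 / 12 = 537.92

537.92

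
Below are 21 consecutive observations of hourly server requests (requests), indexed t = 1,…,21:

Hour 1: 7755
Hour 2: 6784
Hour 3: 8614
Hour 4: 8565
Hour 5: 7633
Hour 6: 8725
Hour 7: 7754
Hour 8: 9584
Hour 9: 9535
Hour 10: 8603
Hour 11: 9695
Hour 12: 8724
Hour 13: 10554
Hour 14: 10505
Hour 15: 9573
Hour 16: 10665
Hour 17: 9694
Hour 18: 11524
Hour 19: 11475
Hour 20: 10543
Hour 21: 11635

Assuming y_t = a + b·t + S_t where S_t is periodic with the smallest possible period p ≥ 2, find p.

5

First differences y_{t+1} − y_t: -971, 1830, -49, -932, 1092, -971, 1830, -49, -932, 1092, -971, 1830, …
The difference pattern repeats every 5 terms and not for any smaller step, so p = 5.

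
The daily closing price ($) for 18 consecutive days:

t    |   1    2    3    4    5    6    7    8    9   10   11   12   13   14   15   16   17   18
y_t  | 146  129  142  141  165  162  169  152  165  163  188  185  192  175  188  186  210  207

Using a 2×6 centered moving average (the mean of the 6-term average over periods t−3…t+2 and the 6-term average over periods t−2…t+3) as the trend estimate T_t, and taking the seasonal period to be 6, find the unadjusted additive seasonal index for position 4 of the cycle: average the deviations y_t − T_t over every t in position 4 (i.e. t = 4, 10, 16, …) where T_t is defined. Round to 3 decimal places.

-8.833

Season position 4 occurs at t = 4, 10 (where T_t is defined).
t=4: T_4 = 149.41667; y_4 − T_4 = 141 − 149.41667 = -8.41667
t=10: T_10 = 172.25000; y_10 − T_10 = 163 − 172.25000 = -9.25000
Mean deviation: (-8.41667 + -9.25000) / 2 = -8.833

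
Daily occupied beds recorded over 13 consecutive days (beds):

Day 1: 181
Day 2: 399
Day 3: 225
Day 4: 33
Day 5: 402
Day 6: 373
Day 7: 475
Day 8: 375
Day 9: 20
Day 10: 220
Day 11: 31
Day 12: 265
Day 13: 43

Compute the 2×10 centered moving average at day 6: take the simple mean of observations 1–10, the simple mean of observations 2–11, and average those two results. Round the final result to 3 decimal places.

262.800

Sum over 1–10: 181 + 399 + 225 + 33 + 402 + 373 + 475 + 375 + 20 + 220 = 2703
Sum over 2–11: 399 + 225 + 33 + 402 + 373 + 475 + 375 + 20 + 220 + 31 = 2553
CMA at t=6 = (2703 + 2553) / (2·10) = 5256 / 20 = 262.800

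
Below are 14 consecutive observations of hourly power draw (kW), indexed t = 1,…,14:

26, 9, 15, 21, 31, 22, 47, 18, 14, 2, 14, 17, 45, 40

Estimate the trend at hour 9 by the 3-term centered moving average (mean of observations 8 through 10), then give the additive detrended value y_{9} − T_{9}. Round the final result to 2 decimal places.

Trend T_9 = (18 + 14 + 2) / 3 = 34/3 = 11.3333
Detrended value: 14 − 11.3333 = 2.67

2.67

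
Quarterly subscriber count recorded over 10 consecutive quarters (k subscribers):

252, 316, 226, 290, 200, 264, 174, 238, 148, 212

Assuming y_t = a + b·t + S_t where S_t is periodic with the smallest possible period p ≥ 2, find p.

First differences y_{t+1} − y_t: 64, -90, 64, -90, 64, -90, …
The difference pattern repeats every 2 terms and not for any smaller step, so p = 2.

2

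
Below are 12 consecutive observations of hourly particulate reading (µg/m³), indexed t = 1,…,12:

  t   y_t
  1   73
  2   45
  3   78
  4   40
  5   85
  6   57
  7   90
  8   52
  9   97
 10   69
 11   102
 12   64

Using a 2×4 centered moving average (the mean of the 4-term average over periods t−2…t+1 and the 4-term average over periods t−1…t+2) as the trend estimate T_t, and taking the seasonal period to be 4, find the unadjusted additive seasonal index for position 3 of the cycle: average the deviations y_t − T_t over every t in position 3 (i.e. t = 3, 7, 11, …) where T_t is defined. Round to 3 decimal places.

17.500

Season position 3 occurs at t = 3, 7 (where T_t is defined).
t=3: T_3 = 60.50000; y_3 − T_3 = 78 − 60.50000 = 17.50000
t=7: T_7 = 72.50000; y_7 − T_7 = 90 − 72.50000 = 17.50000
Mean deviation: (17.50000 + 17.50000) / 2 = 17.500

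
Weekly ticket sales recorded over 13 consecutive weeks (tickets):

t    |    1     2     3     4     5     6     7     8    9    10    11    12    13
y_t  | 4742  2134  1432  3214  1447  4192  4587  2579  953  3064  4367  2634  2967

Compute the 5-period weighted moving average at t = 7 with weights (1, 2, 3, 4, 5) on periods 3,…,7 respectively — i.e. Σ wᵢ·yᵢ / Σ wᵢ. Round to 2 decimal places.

Weighted sum: 1·1432 + 2·3214 + 3·1447 + 4·4192 + 5·4587 = 1432 + 6428 + 4341 + 16768 + 22935 = 51904
Weight total: 1 + 2 + 3 + 4 + 5 = 15
WMA = 51904 / 15 = 3460.27

3460.27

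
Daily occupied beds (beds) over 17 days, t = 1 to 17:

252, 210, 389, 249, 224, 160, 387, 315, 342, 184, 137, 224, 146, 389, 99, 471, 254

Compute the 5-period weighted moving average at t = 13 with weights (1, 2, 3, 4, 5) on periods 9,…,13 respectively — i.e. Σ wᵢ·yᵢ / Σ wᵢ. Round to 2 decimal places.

183.13

Weighted sum: 1·342 + 2·184 + 3·137 + 4·224 + 5·146 = 342 + 368 + 411 + 896 + 730 = 2747
Weight total: 1 + 2 + 3 + 4 + 5 = 15
WMA = 2747 / 15 = 183.13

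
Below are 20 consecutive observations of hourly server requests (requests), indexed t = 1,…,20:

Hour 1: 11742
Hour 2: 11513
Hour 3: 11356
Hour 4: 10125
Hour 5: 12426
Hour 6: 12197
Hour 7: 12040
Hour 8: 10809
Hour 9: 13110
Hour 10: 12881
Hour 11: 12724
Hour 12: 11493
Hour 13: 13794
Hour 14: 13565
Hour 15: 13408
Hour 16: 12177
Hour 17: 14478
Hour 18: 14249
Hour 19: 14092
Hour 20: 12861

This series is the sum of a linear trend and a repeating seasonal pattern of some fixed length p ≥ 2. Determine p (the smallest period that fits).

4

First differences y_{t+1} − y_t: -229, -157, -1231, 2301, -229, -157, -1231, 2301, -229, -157, …
The difference pattern repeats every 4 terms and not for any smaller step, so p = 4.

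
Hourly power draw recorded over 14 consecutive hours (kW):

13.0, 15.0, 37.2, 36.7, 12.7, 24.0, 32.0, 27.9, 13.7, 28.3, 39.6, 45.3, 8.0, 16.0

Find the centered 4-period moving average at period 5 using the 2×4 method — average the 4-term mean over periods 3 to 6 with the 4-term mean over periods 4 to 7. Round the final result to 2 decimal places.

Sum over 3–6: 37.2 + 36.7 + 12.7 + 24.0 = 110.6
Sum over 4–7: 36.7 + 12.7 + 24.0 + 32.0 = 105.4
CMA at t=5 = (110.6 + 105.4) / (2·4) = 216.0 / 8 = 27.00

27.00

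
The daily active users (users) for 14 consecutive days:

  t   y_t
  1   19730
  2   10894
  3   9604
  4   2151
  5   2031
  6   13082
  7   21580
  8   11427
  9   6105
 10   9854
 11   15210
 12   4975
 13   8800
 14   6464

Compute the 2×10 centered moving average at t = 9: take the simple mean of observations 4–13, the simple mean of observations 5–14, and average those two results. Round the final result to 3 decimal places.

9737.150

Sum over 4–13: 2151 + 2031 + 13082 + 21580 + 11427 + 6105 + 9854 + 15210 + 4975 + 8800 = 95215
Sum over 5–14: 2031 + 13082 + 21580 + 11427 + 6105 + 9854 + 15210 + 4975 + 8800 + 6464 = 99528
CMA at t=9 = (95215 + 99528) / (2·10) = 194743 / 20 = 9737.150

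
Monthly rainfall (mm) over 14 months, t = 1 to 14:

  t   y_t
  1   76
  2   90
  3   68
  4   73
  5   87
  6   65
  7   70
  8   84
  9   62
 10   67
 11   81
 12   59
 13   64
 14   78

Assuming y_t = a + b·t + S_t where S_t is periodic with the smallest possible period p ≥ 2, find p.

3

First differences y_{t+1} − y_t: 14, -22, 5, 14, -22, 5, 14, -22, …
The difference pattern repeats every 3 terms and not for any smaller step, so p = 3.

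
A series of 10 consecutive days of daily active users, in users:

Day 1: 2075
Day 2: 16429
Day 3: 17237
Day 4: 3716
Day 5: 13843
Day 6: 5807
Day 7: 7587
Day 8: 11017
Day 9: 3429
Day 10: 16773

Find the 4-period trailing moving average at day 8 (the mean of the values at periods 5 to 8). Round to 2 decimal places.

9563.50

Sum of periods 5–8: 13843 + 5807 + 7587 + 11017 = 38254
Divide by 4: 38254 / 4 = 9563.50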